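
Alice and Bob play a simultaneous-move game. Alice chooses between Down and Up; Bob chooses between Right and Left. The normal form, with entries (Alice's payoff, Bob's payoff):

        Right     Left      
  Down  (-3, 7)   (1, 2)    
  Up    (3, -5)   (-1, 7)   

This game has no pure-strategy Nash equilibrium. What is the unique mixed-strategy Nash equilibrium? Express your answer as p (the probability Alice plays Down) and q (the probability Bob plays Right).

For Bob to be willing to mix, Bob must be indifferent between Right and Left, which pins down Alice's mix.
  Bob's payoff to Right: p·7 + (1−p)·(-5) = 12p - 5
  Bob's payoff to Left: p·2 + (1−p)·7 = -5p + 7
  12p - 5 = -5p + 7  ⇒  17p = 12  ⇒  p = 12/17.
Alice's indifference between Down and Up determines Bob's mixing probability q:
  Alice's payoff to Down: q·(-3) + (1−q)·1 = -4q + 1
  Alice's payoff to Up: q·3 + (1−q)·(-1) = 4q - 1
  -4q + 1 = 4q - 1  ⇒  -8q = -2  ⇒  q = 1/4.

p = 12/17, q = 1/4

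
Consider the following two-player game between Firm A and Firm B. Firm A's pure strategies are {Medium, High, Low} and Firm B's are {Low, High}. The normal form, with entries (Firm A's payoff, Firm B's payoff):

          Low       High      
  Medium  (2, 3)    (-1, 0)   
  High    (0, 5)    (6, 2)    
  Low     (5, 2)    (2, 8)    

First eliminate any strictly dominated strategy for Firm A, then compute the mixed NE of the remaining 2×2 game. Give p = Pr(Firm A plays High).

p = 2/3

Firm A's strategy Medium is strictly dominated by Low: 5 > 2 and 2 > -1. Eliminate Medium.
Firm B's indifference between Low and High determines Firm A's mixing probability p:
  Firm B's payoff to Low: p·5 + (1−p)·2 = 3p + 2
  Firm B's payoff to High: p·2 + (1−p)·8 = -6p + 8
  3p + 2 = -6p + 8  ⇒  9p = 6  ⇒  p = 2/3.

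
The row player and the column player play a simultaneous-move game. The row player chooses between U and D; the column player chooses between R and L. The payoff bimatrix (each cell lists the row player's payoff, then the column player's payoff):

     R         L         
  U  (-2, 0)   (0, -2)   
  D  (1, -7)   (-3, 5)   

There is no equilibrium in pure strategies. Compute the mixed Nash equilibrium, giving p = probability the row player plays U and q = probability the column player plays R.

p = 6/7, q = 1/2

Set the column player's expected payoff from R equal to that from L:
  the column player's payoff from R: p·0 + (1−p)·(-7) = 7p - 7
  the column player's payoff from L: p·(-2) + (1−p)·5 = -7p + 5
  7p - 7 = -7p + 5  ⇒  14p = 12  ⇒  p = 6/7.
For the row player to be willing to mix, the row player must be indifferent between U and D, which pins down the column player's mix.
  the row player's payoff from U: q·(-2) + (1−q)·0 = -2q
  the row player's payoff from D: q·1 + (1−q)·(-3) = 4q - 3
  -2q = 4q - 3  ⇒  -6q = -3  ⇒  q = 1/2.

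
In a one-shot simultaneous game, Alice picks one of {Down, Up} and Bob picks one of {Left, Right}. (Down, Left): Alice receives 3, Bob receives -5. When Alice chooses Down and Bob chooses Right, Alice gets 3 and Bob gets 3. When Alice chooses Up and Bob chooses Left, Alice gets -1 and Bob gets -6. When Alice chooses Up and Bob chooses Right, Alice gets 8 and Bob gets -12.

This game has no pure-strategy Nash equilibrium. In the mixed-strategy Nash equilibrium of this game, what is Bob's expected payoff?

Bob's indifference between Left and Right determines Alice's mixing probability p:
  Bob's expected payoff from Left: p·(-5) + (1−p)·(-6) = p - 6
  Bob's expected payoff from Right: p·3 + (1−p)·(-12) = 15p - 12
  p - 6 = 15p - 12  ⇒  -14p = -6  ⇒  p = 3/7.
At equilibrium Bob is indifferent across columns, so Bob's payoff equals the payoff from Left: (3/7)·(-5) + (4/7)·(-6) = -39/7.

-39/7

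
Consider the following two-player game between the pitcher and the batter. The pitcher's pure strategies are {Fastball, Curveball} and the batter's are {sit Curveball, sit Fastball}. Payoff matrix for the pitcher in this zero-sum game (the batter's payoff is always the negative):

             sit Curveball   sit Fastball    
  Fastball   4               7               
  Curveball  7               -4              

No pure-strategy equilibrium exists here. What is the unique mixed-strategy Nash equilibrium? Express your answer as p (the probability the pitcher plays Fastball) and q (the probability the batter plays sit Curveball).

p = 11/14, q = 11/14

The batter's indifference between sit Curveball and sit Fastball determines the pitcher's mixing probability p:
  the batter's payoff from sit Curveball: p·(-4) + (1−p)·(-7) = 3p - 7
  the batter's payoff from sit Fastball: p·(-7) + (1−p)·4 = -11p + 4
  3p - 7 = -11p + 4  ⇒  14p = 11  ⇒  p = 11/14.
In a mixed equilibrium the pitcher is indifferent between Fastball and Curveball; this condition fixes q.
  the pitcher's payoff from Fastball: q·4 + (1−q)·7 = -3q + 7
  the pitcher's payoff from Curveball: q·7 + (1−q)·(-4) = 11q - 4
  -3q + 7 = 11q - 4  ⇒  -14q = -11  ⇒  q = 11/14.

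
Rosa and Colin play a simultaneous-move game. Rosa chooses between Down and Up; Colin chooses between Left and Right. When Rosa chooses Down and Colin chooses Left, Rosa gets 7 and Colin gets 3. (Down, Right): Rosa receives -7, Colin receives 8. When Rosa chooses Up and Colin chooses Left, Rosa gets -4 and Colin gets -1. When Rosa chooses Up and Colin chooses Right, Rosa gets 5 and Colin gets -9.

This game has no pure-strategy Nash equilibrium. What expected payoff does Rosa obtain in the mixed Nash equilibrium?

Colin's mix must leave Rosa indifferent between Down and Up.
  Rosa's expected payoff from Down: q·7 + (1−q)·(-7) = 14q - 7
  Rosa's expected payoff from Up: q·(-4) + (1−q)·5 = -9q + 5
  14q - 7 = -9q + 5  ⇒  23q = 12  ⇒  q = 12/23.
At equilibrium Rosa is indifferent across rows, so Rosa's payoff equals the payoff from Down: (12/23)·7 + (11/23)·(-7) = 7/23.

7/23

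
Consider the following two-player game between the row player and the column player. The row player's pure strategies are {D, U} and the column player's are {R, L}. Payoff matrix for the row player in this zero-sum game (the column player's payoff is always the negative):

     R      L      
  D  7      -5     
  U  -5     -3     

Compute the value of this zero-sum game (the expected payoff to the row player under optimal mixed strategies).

In a mixed equilibrium the row player is indifferent between D and U; this condition fixes q.
  the row player's payoff from D: q·7 + (1−q)·(-5) = 12q - 5
  the row player's payoff from U: q·(-5) + (1−q)·(-3) = -2q - 3
  12q - 5 = -2q - 3  ⇒  14q = 2  ⇒  q = 1/7.
The value is the row player's expected payoff against this mix (using D): (1/7)·7 + (6/7)·(-5) = -23/7.

v = -23/7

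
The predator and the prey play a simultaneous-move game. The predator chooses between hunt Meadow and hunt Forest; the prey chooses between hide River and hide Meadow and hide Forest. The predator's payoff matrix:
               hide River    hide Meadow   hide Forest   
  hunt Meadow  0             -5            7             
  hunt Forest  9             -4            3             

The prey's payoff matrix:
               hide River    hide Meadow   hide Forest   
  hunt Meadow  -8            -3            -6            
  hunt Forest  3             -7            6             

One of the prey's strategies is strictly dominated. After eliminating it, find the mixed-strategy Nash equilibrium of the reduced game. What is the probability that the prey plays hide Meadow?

q = 4/5

The prey's strategy hide River is strictly dominated by hide Forest: -6 > -8 and 6 > 3. Eliminate hide River.
For the predator to be willing to mix, the predator must be indifferent between hunt Meadow and hunt Forest, which pins down the prey's mix.
  the predator's expected payoff from hunt Meadow: q·(-5) + (1−q)·7 = -12q + 7
  the predator's expected payoff from hunt Forest: q·(-4) + (1−q)·3 = -7q + 3
  -12q + 7 = -7q + 3  ⇒  -5q = -4  ⇒  q = 4/5.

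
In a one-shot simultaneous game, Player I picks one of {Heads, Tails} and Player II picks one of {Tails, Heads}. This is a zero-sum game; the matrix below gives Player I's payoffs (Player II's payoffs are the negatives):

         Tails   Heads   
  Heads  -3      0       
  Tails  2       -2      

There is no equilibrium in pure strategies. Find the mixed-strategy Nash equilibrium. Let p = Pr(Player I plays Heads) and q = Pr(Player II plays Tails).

p = 4/7, q = 2/7

In a mixed equilibrium Player II is indifferent between Tails and Heads; this condition fixes p.
  Player II's expected payoff from Tails: p·3 + (1−p)·(-2) = 5p - 2
  Player II's expected payoff from Heads: p·0 + (1−p)·2 = -2p + 2
  5p - 2 = -2p + 2  ⇒  7p = 4  ⇒  p = 4/7.
Set Player I's expected payoff from Heads equal to that from Tails:
  Player I's payoff to Heads: q·(-3) + (1−q)·0 = -3q
  Player I's payoff to Tails: q·2 + (1−q)·(-2) = 4q - 2
  -3q = 4q - 2  ⇒  -7q = -2  ⇒  q = 2/7.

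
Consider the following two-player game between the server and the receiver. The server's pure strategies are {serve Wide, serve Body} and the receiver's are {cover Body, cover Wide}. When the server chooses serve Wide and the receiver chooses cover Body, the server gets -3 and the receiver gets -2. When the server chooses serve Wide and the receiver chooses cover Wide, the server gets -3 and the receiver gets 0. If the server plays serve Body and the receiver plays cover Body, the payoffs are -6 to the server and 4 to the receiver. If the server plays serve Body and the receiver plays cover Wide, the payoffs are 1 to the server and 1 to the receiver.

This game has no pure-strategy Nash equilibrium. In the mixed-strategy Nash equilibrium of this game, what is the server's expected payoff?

-3

In a mixed equilibrium the server is indifferent between serve Wide and serve Body; this condition fixes q.
  the server's payoff from serve Wide: q·(-3) + (1−q)·(-3) = -3
  the server's payoff from serve Body: q·(-6) + (1−q)·1 = -7q + 1
  -3 = -7q + 1  ⇒  7q = 4  ⇒  q = 4/7.
At equilibrium the server is indifferent across rows, so the server's payoff equals the payoff from serve Wide: (4/7)·(-3) + (3/7)·(-3) = -3.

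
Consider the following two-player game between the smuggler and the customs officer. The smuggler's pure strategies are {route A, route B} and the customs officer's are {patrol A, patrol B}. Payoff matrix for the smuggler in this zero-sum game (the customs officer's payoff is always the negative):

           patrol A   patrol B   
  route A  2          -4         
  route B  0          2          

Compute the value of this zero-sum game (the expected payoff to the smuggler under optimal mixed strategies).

The smuggler's indifference between route A and route B determines the customs officer's mixing probability q:
  the smuggler's payoff from route A: q·2 + (1−q)·(-4) = 6q - 4
  the smuggler's payoff from route B: q·0 + (1−q)·2 = -2q + 2
  6q - 4 = -2q + 2  ⇒  8q = 6  ⇒  q = 3/4.
The value is the smuggler's expected payoff against this mix (using route A): (3/4)·2 + (1/4)·(-4) = 1/2.

v = 1/2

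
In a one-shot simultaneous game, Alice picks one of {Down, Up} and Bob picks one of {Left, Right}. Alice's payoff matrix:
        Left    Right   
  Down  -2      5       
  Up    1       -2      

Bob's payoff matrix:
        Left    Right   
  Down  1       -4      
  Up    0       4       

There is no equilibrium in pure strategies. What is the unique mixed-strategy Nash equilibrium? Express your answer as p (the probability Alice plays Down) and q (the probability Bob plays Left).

Bob's indifference between Left and Right determines Alice's mixing probability p:
  Bob's payoff to Left: p·1 + (1−p)·0 = p
  Bob's payoff to Right: p·(-4) + (1−p)·4 = -8p + 4
  p = -8p + 4  ⇒  9p = 4  ⇒  p = 4/9.
For Alice to be willing to mix, Alice must be indifferent between Down and Up, which pins down Bob's mix.
  Alice's payoff to Down: q·(-2) + (1−q)·5 = -7q + 5
  Alice's payoff to Up: q·1 + (1−q)·(-2) = 3q - 2
  -7q + 5 = 3q - 2  ⇒  -10q = -7  ⇒  q = 7/10.

p = 4/9, q = 7/10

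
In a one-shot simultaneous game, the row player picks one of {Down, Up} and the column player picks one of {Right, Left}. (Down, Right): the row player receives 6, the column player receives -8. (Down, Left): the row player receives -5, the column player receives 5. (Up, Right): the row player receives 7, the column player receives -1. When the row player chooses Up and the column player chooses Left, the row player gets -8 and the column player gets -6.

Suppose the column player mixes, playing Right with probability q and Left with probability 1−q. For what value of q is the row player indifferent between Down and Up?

q = 3/4

The column player's mix must leave the row player indifferent between Down and Up.
  the row player's expected payoff from Down: q·6 + (1−q)·(-5) = 11q - 5
  the row player's expected payoff from Up: q·7 + (1−q)·(-8) = 15q - 8
  11q - 5 = 15q - 8  ⇒  -4q = -3  ⇒  q = 3/4.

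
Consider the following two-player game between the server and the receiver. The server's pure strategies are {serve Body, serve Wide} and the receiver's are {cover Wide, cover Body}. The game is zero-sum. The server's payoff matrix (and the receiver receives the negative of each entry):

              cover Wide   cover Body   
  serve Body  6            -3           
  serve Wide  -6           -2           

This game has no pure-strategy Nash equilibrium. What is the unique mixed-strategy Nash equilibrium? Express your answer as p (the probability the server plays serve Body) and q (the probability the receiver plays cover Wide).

Set the receiver's expected payoff from cover Wide equal to that from cover Body:
  the receiver's payoff to cover Wide: p·(-6) + (1−p)·6 = -12p + 6
  the receiver's payoff to cover Body: p·3 + (1−p)·2 = p + 2
  -12p + 6 = p + 2  ⇒  -13p = -4  ⇒  p = 4/13.
Set the server's expected payoff from serve Body equal to that from serve Wide:
  the server's payoff to serve Body: q·6 + (1−q)·(-3) = 9q - 3
  the server's payoff to serve Wide: q·(-6) + (1−q)·(-2) = -4q - 2
  9q - 3 = -4q - 2  ⇒  13q = 1  ⇒  q = 1/13.

p = 4/13, q = 1/13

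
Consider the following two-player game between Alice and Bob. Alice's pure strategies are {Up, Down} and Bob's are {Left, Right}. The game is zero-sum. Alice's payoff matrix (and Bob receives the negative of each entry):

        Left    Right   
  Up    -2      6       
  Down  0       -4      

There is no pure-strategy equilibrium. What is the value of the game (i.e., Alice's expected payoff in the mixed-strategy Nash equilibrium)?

v = -2/3

Alice's indifference between Up and Down determines Bob's mixing probability q:
  Alice's payoff to Up: q·(-2) + (1−q)·6 = -8q + 6
  Alice's payoff to Down: q·0 + (1−q)·(-4) = 4q - 4
  -8q + 6 = 4q - 4  ⇒  -12q = -10  ⇒  q = 5/6.
The value is Alice's expected payoff against this mix (using Up): (5/6)·(-2) + (1/6)·6 = -2/3.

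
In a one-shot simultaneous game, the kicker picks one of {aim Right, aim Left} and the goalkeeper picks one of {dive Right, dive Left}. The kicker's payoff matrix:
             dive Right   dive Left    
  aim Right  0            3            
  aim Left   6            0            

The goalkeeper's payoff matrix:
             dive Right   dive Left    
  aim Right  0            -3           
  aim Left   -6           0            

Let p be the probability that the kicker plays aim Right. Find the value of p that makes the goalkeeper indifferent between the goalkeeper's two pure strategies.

p = 2/3

The kicker's mix must leave the goalkeeper indifferent between dive Right and dive Left.
  the goalkeeper's payoff to dive Right: p·0 + (1−p)·(-6) = 6p - 6
  the goalkeeper's payoff to dive Left: p·(-3) + (1−p)·0 = -3p
  6p - 6 = -3p  ⇒  9p = 6  ⇒  p = 2/3.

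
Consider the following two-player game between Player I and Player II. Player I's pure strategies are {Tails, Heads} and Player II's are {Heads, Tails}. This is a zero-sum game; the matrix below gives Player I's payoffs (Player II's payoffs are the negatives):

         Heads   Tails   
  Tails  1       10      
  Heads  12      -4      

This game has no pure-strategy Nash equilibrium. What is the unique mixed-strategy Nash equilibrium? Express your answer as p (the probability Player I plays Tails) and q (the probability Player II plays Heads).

Set Player II's expected payoff from Heads equal to that from Tails:
  Player II's payoff from Heads: p·(-1) + (1−p)·(-12) = 11p - 12
  Player II's payoff from Tails: p·(-10) + (1−p)·4 = -14p + 4
  11p - 12 = -14p + 4  ⇒  25p = 16  ⇒  p = 16/25.
For Player I to be willing to mix, Player I must be indifferent between Tails and Heads, which pins down Player II's mix.
  Player I's payoff from Tails: q·1 + (1−q)·10 = -9q + 10
  Player I's payoff from Heads: q·12 + (1−q)·(-4) = 16q - 4
  -9q + 10 = 16q - 4  ⇒  -25q = -14  ⇒  q = 14/25.

p = 16/25, q = 14/25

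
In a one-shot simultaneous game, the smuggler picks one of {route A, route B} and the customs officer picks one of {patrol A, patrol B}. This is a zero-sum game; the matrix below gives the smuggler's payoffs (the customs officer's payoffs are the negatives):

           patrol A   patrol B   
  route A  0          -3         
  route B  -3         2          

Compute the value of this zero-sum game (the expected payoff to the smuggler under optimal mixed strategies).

The customs officer's mix must leave the smuggler indifferent between route A and route B.
  the smuggler's expected payoff from route A: q·0 + (1−q)·(-3) = 3q - 3
  the smuggler's expected payoff from route B: q·(-3) + (1−q)·2 = -5q + 2
  3q - 3 = -5q + 2  ⇒  8q = 5  ⇒  q = 5/8.
The value is the smuggler's expected payoff against this mix (using route A): (5/8)·0 + (3/8)·(-3) = -9/8.

v = -9/8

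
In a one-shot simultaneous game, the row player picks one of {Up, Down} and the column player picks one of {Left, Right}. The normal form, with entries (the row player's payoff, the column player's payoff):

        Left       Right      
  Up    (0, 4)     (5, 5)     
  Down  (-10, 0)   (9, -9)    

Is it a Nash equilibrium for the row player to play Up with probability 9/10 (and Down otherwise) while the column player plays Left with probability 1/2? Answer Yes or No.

No

Given the column player's mix q = 1/2, the row player's payoff from Up is 5/2 but from Down is -1/2. The row player strictly prefers Up, so the row player would not mix.
So the proposed profile is not a Nash equilibrium.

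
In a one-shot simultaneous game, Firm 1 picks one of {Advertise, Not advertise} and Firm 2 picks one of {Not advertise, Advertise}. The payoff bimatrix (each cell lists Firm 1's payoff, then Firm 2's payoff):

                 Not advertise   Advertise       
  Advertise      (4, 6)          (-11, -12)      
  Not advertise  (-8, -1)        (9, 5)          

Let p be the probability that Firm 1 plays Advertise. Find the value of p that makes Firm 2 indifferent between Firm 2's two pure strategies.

Firm 1's mix must leave Firm 2 indifferent between Not advertise and Advertise.
  Firm 2's payoff to Not advertise: p·6 + (1−p)·(-1) = 7p - 1
  Firm 2's payoff to Advertise: p·(-12) + (1−p)·5 = -17p + 5
  7p - 1 = -17p + 5  ⇒  24p = 6  ⇒  p = 1/4.

p = 1/4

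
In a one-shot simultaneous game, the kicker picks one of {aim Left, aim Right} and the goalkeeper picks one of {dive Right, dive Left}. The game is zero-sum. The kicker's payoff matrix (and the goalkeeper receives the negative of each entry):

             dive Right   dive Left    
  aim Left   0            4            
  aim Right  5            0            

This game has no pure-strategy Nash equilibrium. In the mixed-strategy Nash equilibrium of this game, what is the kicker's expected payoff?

The goalkeeper's mix must leave the kicker indifferent between aim Left and aim Right.
  the kicker's payoff to aim Left: q·0 + (1−q)·4 = -4q + 4
  the kicker's payoff to aim Right: q·5 + (1−q)·0 = 5q
  -4q + 4 = 5q  ⇒  -9q = -4  ⇒  q = 4/9.
At equilibrium the kicker is indifferent across rows, so the kicker's payoff equals the payoff from aim Left: (4/9)·0 + (5/9)·4 = 20/9.

20/9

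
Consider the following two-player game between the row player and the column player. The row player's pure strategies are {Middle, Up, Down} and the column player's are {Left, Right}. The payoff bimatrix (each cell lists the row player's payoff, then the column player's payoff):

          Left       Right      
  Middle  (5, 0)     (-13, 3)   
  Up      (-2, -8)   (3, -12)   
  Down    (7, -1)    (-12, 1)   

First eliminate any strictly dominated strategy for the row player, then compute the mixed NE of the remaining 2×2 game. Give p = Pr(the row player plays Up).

The row player's strategy Middle is strictly dominated by Down: 7 > 5 and -12 > -13. Eliminate Middle.
In a mixed equilibrium the column player is indifferent between Left and Right; this condition fixes p.
  the column player's payoff to Left: p·(-8) + (1−p)·(-1) = -7p - 1
  the column player's payoff to Right: p·(-12) + (1−p)·1 = -13p + 1
  -7p - 1 = -13p + 1  ⇒  6p = 2  ⇒  p = 1/3.

p = 1/3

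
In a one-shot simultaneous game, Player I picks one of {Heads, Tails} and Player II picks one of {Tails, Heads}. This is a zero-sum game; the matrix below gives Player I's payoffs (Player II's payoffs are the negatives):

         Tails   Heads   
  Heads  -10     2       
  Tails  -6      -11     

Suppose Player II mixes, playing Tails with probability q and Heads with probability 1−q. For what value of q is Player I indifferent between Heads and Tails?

In a mixed equilibrium Player I is indifferent between Heads and Tails; this condition fixes q.
  Player I's expected payoff from Heads: q·(-10) + (1−q)·2 = -12q + 2
  Player I's expected payoff from Tails: q·(-6) + (1−q)·(-11) = 5q - 11
  -12q + 2 = 5q - 11  ⇒  -17q = -13  ⇒  q = 13/17.

q = 13/17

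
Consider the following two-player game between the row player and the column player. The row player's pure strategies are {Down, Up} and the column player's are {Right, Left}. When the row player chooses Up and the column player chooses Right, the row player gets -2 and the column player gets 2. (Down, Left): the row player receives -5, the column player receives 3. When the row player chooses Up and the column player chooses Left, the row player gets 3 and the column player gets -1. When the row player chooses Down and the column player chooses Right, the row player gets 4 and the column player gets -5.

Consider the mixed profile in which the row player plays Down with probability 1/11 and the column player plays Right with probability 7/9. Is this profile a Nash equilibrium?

Given the row player's mix p = 1/11, the column player's payoff from Right is 15/11 but from Left is -7/11. The column player strictly prefers Right, so the column player would not mix.
So the proposed profile is not a Nash equilibrium.

No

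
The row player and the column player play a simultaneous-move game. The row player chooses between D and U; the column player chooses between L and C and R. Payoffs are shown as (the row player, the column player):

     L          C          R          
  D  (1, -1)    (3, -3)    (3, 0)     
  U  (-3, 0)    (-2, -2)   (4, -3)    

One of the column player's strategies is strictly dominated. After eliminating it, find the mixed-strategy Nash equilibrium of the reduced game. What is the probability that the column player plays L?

q = 1/5

The column player's strategy C is strictly dominated by L: -1 > -3 and 0 > -2. Eliminate C.
The row player's indifference between D and U determines the column player's mixing probability q:
  the row player's payoff to D: q·1 + (1−q)·3 = -2q + 3
  the row player's payoff to U: q·(-3) + (1−q)·4 = -7q + 4
  -2q + 3 = -7q + 4  ⇒  5q = 1  ⇒  q = 1/5.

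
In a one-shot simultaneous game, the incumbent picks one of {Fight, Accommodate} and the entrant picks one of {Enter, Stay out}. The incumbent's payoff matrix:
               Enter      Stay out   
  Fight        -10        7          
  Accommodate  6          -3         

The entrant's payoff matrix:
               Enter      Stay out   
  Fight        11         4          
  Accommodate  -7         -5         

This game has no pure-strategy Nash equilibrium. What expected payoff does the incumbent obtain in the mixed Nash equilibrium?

Set the incumbent's expected payoff from Fight equal to that from Accommodate:
  the incumbent's expected payoff from Fight: q·(-10) + (1−q)·7 = -17q + 7
  the incumbent's expected payoff from Accommodate: q·6 + (1−q)·(-3) = 9q - 3
  -17q + 7 = 9q - 3  ⇒  -26q = -10  ⇒  q = 5/13.
At equilibrium the incumbent is indifferent across rows, so the incumbent's payoff equals the payoff from Fight: (5/13)·(-10) + (8/13)·7 = 6/13.

6/13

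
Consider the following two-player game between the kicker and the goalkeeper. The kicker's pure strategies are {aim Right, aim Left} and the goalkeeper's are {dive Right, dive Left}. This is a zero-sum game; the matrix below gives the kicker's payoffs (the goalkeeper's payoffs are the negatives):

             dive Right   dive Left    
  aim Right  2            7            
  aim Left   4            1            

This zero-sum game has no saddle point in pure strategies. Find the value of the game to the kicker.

The kicker's indifference between aim Right and aim Left determines the goalkeeper's mixing probability q:
  the kicker's expected payoff from aim Right: q·2 + (1−q)·7 = -5q + 7
  the kicker's expected payoff from aim Left: q·4 + (1−q)·1 = 3q + 1
  -5q + 7 = 3q + 1  ⇒  -8q = -6  ⇒  q = 3/4.
The value is the kicker's expected payoff against this mix (using aim Right): (3/4)·2 + (1/4)·7 = 13/4.

v = 13/4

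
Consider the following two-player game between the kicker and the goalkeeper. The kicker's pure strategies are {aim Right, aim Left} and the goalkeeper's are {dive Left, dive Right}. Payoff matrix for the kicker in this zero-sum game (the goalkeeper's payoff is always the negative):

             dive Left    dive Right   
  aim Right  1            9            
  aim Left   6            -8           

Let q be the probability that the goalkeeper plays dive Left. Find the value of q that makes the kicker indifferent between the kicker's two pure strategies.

The goalkeeper's mix must leave the kicker indifferent between aim Right and aim Left.
  the kicker's expected payoff from aim Right: q·1 + (1−q)·9 = -8q + 9
  the kicker's expected payoff from aim Left: q·6 + (1−q)·(-8) = 14q - 8
  -8q + 9 = 14q - 8  ⇒  -22q = -17  ⇒  q = 17/22.

q = 17/22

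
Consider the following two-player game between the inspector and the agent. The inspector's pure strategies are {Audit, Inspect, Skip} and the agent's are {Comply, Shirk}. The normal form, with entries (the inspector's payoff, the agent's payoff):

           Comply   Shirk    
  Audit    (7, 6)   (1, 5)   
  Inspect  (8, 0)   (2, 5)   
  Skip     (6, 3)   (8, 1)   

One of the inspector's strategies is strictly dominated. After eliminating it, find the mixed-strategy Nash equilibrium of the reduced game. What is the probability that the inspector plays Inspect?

p = 2/7

The inspector's strategy Audit is strictly dominated by Inspect: 8 > 7 and 2 > 1. Eliminate Audit.
The inspector's mix must leave the agent indifferent between Comply and Shirk.
  the agent's payoff to Comply: p·0 + (1−p)·3 = -3p + 3
  the agent's payoff to Shirk: p·5 + (1−p)·1 = 4p + 1
  -3p + 3 = 4p + 1  ⇒  -7p = -2  ⇒  p = 2/7.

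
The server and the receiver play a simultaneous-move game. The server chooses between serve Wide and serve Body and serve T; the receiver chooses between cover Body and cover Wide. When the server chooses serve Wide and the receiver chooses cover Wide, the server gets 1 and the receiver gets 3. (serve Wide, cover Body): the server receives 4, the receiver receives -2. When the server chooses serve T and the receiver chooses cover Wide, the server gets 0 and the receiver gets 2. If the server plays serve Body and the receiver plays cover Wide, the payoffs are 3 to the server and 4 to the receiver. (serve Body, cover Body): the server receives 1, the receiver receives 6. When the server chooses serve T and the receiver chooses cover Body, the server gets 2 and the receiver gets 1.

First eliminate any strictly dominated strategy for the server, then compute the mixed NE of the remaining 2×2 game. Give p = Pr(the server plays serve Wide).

p = 2/7

The server's strategy serve T is strictly dominated by serve Wide: 4 > 2 and 1 > 0. Eliminate serve T.
The server's mix must leave the receiver indifferent between cover Body and cover Wide.
  the receiver's payoff to cover Body: p·(-2) + (1−p)·6 = -8p + 6
  the receiver's payoff to cover Wide: p·3 + (1−p)·4 = -p + 4
  -8p + 6 = -p + 4  ⇒  -7p = -2  ⇒  p = 2/7.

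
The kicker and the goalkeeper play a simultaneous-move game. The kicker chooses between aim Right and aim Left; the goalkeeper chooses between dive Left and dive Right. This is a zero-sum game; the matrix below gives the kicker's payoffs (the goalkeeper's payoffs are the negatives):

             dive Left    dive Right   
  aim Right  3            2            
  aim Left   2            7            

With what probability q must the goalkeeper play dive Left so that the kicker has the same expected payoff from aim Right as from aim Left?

q = 5/6

Set the kicker's expected payoff from aim Right equal to that from aim Left:
  the kicker's payoff from aim Right: q·3 + (1−q)·2 = q + 2
  the kicker's payoff from aim Left: q·2 + (1−q)·7 = -5q + 7
  q + 2 = -5q + 7  ⇒  6q = 5  ⇒  q = 5/6.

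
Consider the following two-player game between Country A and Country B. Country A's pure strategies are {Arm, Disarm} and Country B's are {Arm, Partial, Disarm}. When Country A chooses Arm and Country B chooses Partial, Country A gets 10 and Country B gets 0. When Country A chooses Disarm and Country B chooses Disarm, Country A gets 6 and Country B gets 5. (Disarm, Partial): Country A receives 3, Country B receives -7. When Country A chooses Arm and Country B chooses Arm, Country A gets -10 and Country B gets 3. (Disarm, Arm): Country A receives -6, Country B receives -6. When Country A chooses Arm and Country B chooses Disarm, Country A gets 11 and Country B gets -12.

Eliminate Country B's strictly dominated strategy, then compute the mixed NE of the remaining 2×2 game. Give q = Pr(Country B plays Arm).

q = 5/9

Country B's strategy Partial is strictly dominated by Arm: 3 > 0 and -6 > -7. Eliminate Partial.
Country B's mix must leave Country A indifferent between Arm and Disarm.
  Country A's payoff to Arm: q·(-10) + (1−q)·11 = -21q + 11
  Country A's payoff to Disarm: q·(-6) + (1−q)·6 = -12q + 6
  -21q + 11 = -12q + 6  ⇒  -9q = -5  ⇒  q = 5/9.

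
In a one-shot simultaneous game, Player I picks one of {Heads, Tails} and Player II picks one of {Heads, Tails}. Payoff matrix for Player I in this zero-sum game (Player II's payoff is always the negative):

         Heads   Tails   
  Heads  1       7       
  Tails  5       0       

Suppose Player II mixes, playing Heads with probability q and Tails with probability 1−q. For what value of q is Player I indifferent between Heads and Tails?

q = 7/11

Player I's indifference between Heads and Tails determines Player II's mixing probability q:
  Player I's expected payoff from Heads: q·1 + (1−q)·7 = -6q + 7
  Player I's expected payoff from Tails: q·5 + (1−q)·0 = 5q
  -6q + 7 = 5q  ⇒  -11q = -7  ⇒  q = 7/11.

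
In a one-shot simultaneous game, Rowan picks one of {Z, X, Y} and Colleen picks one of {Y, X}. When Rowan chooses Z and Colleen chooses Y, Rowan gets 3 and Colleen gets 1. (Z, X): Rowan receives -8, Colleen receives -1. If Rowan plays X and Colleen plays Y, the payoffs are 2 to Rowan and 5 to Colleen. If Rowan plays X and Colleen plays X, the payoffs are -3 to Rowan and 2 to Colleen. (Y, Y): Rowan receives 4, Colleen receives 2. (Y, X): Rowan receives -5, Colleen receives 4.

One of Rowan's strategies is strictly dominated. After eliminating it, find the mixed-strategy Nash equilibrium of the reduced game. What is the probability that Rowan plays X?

p = 2/5

Rowan's strategy Z is strictly dominated by Y: 4 > 3 and -5 > -8. Eliminate Z.
Colleen's indifference between Y and X determines Rowan's mixing probability p:
  Colleen's payoff from Y: p·5 + (1−p)·2 = 3p + 2
  Colleen's payoff from X: p·2 + (1−p)·4 = -2p + 4
  3p + 2 = -2p + 4  ⇒  5p = 2  ⇒  p = 2/5.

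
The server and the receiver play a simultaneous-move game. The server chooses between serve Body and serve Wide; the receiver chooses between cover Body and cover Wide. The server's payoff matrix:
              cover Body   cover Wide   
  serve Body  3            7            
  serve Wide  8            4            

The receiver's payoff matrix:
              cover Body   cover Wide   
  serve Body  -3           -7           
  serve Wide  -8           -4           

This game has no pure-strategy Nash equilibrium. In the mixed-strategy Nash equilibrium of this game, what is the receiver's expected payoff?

-11/2

The server's mix must leave the receiver indifferent between cover Body and cover Wide.
  the receiver's expected payoff from cover Body: p·(-3) + (1−p)·(-8) = 5p - 8
  the receiver's expected payoff from cover Wide: p·(-7) + (1−p)·(-4) = -3p - 4
  5p - 8 = -3p - 4  ⇒  8p = 4  ⇒  p = 1/2.
At equilibrium the receiver is indifferent across columns, so the receiver's payoff equals the payoff from cover Body: (1/2)·(-3) + (1/2)·(-8) = -11/2.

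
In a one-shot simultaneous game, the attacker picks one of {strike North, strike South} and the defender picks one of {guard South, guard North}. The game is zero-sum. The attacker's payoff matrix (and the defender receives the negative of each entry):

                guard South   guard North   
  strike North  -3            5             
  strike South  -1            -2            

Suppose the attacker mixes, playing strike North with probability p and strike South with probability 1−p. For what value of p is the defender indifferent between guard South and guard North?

p = 1/9

The defender's indifference between guard South and guard North determines the attacker's mixing probability p:
  the defender's payoff from guard South: p·3 + (1−p)·1 = 2p + 1
  the defender's payoff from guard North: p·(-5) + (1−p)·2 = -7p + 2
  2p + 1 = -7p + 2  ⇒  9p = 1  ⇒  p = 1/9.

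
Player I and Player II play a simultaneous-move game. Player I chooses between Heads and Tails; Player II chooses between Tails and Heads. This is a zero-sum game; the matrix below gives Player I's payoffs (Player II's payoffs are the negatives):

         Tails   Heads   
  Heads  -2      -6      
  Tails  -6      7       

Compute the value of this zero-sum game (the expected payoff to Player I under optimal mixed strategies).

Player II's mix must leave Player I indifferent between Heads and Tails.
  Player I's payoff from Heads: q·(-2) + (1−q)·(-6) = 4q - 6
  Player I's payoff from Tails: q·(-6) + (1−q)·7 = -13q + 7
  4q - 6 = -13q + 7  ⇒  17q = 13  ⇒  q = 13/17.
The value is Player I's expected payoff against this mix (using Heads): (13/17)·(-2) + (4/17)·(-6) = -50/17.

v = -50/17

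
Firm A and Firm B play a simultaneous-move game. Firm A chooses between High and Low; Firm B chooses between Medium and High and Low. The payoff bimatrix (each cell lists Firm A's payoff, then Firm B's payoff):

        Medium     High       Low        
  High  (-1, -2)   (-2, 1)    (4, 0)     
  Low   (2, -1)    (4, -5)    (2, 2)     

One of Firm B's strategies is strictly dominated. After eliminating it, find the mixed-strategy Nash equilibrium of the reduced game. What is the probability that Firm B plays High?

Firm B's strategy Medium is strictly dominated by Low: 0 > -2 and 2 > -1. Eliminate Medium.
Firm A's indifference between High and Low determines Firm B's mixing probability q:
  Firm A's payoff to High: q·(-2) + (1−q)·4 = -6q + 4
  Firm A's payoff to Low: q·4 + (1−q)·2 = 2q + 2
  -6q + 4 = 2q + 2  ⇒  -8q = -2  ⇒  q = 1/4.

q = 1/4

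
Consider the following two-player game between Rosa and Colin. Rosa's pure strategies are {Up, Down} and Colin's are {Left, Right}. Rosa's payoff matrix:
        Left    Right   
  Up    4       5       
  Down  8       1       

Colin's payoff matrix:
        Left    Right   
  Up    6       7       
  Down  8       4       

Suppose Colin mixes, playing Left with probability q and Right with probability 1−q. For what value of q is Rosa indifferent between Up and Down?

Rosa's indifference between Up and Down determines Colin's mixing probability q:
  Rosa's payoff to Up: q·4 + (1−q)·5 = -q + 5
  Rosa's payoff to Down: q·8 + (1−q)·1 = 7q + 1
  -q + 5 = 7q + 1  ⇒  -8q = -4  ⇒  q = 1/2.

q = 1/2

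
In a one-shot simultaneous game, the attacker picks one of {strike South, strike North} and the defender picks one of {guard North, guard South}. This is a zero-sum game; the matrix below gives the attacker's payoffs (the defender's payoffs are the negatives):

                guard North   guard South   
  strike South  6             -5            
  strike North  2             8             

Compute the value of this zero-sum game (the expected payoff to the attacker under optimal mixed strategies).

v = 58/17

In a mixed equilibrium the attacker is indifferent between strike South and strike North; this condition fixes q.
  the attacker's expected payoff from strike South: q·6 + (1−q)·(-5) = 11q - 5
  the attacker's expected payoff from strike North: q·2 + (1−q)·8 = -6q + 8
  11q - 5 = -6q + 8  ⇒  17q = 13  ⇒  q = 13/17.
The value is the attacker's expected payoff against this mix (using strike South): (13/17)·6 + (4/17)·(-5) = 58/17.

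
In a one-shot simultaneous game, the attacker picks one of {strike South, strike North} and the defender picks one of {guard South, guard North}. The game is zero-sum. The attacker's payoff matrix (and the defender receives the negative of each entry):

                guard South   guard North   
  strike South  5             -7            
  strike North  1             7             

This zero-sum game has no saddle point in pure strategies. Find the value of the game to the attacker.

The defender's mix must leave the attacker indifferent between strike South and strike North.
  the attacker's payoff from strike South: q·5 + (1−q)·(-7) = 12q - 7
  the attacker's payoff from strike North: q·1 + (1−q)·7 = -6q + 7
  12q - 7 = -6q + 7  ⇒  18q = 14  ⇒  q = 7/9.
The value is the attacker's expected payoff against this mix (using strike South): (7/9)·5 + (2/9)·(-7) = 7/3.

v = 7/3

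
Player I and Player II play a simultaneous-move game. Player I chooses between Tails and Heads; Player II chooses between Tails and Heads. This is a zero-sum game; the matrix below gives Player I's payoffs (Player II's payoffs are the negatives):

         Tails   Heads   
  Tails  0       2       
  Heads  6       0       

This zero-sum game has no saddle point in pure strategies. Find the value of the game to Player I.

For Player I to be willing to mix, Player I must be indifferent between Tails and Heads, which pins down Player II's mix.
  Player I's payoff from Tails: q·0 + (1−q)·2 = -2q + 2
  Player I's payoff from Heads: q·6 + (1−q)·0 = 6q
  -2q + 2 = 6q  ⇒  -8q = -2  ⇒  q = 1/4.
The value is Player I's expected payoff against this mix (using Tails): (1/4)·0 + (3/4)·2 = 3/2.

v = 3/2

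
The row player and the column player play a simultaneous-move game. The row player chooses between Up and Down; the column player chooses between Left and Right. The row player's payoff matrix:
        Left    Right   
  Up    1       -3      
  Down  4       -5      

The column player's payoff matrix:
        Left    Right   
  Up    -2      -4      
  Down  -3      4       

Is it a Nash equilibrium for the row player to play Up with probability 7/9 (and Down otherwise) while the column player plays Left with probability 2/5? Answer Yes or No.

Yes

Check the column player's indifference given the row player's mix p = 7/9:
  payoff from Left = -20/9; payoff from Right = -20/9 — equal.
Check the row player's indifference given the column player's mix q = 2/5:
  payoff from Up = -7/5; payoff from Down = -7/5 — equal.
Both players are indifferent, so neither can profitably deviate.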